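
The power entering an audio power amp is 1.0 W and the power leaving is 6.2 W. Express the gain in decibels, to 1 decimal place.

7.9 dB

For a power ratio, dB = 10·log₁₀(P₂/P₁).
10·log₁₀(6.2/1.0) = 10·log₁₀(6.200) = 7.9 dB.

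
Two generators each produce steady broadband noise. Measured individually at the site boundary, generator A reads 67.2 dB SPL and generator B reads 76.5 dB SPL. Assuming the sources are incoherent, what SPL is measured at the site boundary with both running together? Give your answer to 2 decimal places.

Incoherent sources sum as intensities:
L_total = 10·log₁₀(10^(67.2/10) + 10^(76.5/10)) = 10·log₁₀(49920000) = 76.98 dB SPL.

76.98 dB SPL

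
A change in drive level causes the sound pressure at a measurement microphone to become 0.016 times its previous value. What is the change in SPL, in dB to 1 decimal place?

-35.9 dB

SPL change from a pressure ratio uses the 20·log₁₀ form:
20·log₁₀(0.016) = -35.9 dB.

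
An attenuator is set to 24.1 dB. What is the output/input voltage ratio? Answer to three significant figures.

0.0624

Voltage ratio = 10^(dB/20).
10^(-24.1/20) = 10^(-1.205) = 0.0624.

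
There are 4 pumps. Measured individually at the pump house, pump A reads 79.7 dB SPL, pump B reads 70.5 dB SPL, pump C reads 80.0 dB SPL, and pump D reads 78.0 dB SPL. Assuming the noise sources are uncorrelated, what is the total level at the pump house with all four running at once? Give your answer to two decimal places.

84.28 dB SPL

Uncorrelated sources add in intensity (power), not in dB.
L_total = 10·log₁₀(10^(79.7/10) + 10^(70.5/10) + 10^(80.0/10) + 10^(78.0/10)) = 10·log₁₀(267600000) = 84.28 dB SPL.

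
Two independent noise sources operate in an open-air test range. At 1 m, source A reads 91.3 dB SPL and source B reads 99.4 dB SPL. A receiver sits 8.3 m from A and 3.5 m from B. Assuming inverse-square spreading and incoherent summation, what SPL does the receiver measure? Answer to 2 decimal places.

88.64 dB SPL

At the listener: L_A = 91.3 − 20·log₁₀(8.3) = 72.918 dB; L_B = 99.4 − 20·log₁₀(3.5) = 88.519 dB.
Combined: 10·log₁₀(10^(72.918/10)+10^(88.519/10)) = 88.64 dB SPL.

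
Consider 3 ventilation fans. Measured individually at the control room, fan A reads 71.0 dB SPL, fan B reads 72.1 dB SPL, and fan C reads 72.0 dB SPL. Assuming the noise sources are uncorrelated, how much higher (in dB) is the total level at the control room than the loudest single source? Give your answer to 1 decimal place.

Add the sources as powers (linear), then convert back to dB:
L_total = 10·log₁₀(10^(71.0/10) + 10^(72.1/10) + 10^(72.0/10)) = 76.50 dB SPL.
Excess over the loudest (72.1 dB): 76.50 − 72.1 = 4.4 dB.

4.4 dB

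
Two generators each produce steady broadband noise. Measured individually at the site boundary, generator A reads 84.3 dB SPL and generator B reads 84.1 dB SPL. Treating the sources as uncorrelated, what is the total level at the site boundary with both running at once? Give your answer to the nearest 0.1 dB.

87.2 dB SPL

Uncorrelated sources add in intensity (power), not in dB.
L_total = 10·log₁₀(10^(84.3/10) + 10^(84.1/10)) = 10·log₁₀(526200000) = 87.2 dB SPL.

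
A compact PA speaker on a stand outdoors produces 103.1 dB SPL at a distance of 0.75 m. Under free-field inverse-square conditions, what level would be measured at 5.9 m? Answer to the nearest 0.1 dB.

Inverse-square spreading gives ΔL = −20·log₁₀(d₂/d₁).
ΔL = −20·log₁₀(5.9/0.75) = -17.92 dB, so L₂ = 103.1 + (-17.92) = 85.2 dB SPL.

85.2 dB SPL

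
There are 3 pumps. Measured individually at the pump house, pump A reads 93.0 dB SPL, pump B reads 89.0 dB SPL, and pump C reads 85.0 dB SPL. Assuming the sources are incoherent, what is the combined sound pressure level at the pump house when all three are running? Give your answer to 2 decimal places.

94.92 dB SPL

Incoherent sources sum as intensities:
L_total = 10·log₁₀(10^(93.0/10) + 10^(89.0/10) + 10^(85.0/10)) = 10·log₁₀(3106000000) = 94.92 dB SPL.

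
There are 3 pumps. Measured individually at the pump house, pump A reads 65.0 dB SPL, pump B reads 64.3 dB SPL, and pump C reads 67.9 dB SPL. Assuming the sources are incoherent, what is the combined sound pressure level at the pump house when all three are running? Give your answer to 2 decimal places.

Incoherent sources sum as intensities:
L_total = 10·log₁₀(10^(65.0/10) + 10^(64.3/10) + 10^(67.9/10)) = 10·log₁₀(12020000) = 70.80 dB SPL.

70.80 dB SPL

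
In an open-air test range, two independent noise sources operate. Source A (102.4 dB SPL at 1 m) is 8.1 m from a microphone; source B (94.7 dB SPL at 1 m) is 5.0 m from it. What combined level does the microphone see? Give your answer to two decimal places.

At the listener: L_A = 102.4 − 20·log₁₀(8.1) = 84.230 dB; L_B = 94.7 − 20·log₁₀(5.0) = 80.721 dB.
Combined: 10·log₁₀(10^(84.230/10)+10^(80.721/10)) = 85.83 dB SPL.

85.83 dB SPL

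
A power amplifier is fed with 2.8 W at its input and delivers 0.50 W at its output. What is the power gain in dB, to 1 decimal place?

-7.5 dB

For a power ratio, dB = 10·log₁₀(P₂/P₁).
10·log₁₀(0.50/2.8) = 10·log₁₀(0.1786) = -7.5 dB.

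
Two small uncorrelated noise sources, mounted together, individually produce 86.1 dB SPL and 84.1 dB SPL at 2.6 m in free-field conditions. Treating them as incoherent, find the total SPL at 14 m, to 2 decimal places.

73.60 dB SPL

Combined at 2.6 m: 10·log₁₀(10^(86.1/10)+10^(84.1/10)) = 88.224 dB SPL.
Then apply −20·log₁₀(14/2.6) = -14.623 dB → 73.60 dB SPL.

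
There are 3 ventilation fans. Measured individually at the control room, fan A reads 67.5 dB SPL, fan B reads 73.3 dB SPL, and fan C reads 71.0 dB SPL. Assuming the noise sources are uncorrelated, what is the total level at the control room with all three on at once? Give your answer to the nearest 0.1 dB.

76.0 dB SPL

Uncorrelated sources add in intensity (power), not in dB.
L_total = 10·log₁₀(10^(67.5/10) + 10^(73.3/10) + 10^(71.0/10)) = 10·log₁₀(39590000) = 76.0 dB SPL.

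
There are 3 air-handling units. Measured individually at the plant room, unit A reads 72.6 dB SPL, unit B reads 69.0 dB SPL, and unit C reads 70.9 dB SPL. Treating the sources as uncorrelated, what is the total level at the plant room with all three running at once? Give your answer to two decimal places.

75.85 dB SPL

Uncorrelated sources add in intensity (power), not in dB.
L_total = 10·log₁₀(10^(72.6/10) + 10^(69.0/10) + 10^(70.9/10)) = 10·log₁₀(38440000) = 75.85 dB SPL.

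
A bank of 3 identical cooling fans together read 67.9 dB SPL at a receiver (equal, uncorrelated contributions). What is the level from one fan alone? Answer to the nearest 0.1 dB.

3 equal incoherent sources add 10·log₁₀(3) = 4.77 dB over one source.
L_one = 67.9 − 4.77 = 63.1 dB SPL.

63.1 dB SPL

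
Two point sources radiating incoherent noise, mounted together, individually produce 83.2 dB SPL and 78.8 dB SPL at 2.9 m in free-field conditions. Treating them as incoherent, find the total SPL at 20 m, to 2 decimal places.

Combined at 2.9 m: 10·log₁₀(10^(83.2/10)+10^(78.8/10)) = 84.545 dB SPL.
Then apply −20·log₁₀(20/2.9) = -16.773 dB → 67.77 dB SPL.

67.77 dB SPL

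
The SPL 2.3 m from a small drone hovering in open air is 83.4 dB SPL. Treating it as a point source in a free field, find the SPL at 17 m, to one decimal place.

Inverse-square spreading gives ΔL = −20·log₁₀(d₂/d₁).
ΔL = −20·log₁₀(17/2.3) = -17.37 dB, so L₂ = 83.4 + (-17.37) = 66.0 dB SPL.

66.0 dB SPL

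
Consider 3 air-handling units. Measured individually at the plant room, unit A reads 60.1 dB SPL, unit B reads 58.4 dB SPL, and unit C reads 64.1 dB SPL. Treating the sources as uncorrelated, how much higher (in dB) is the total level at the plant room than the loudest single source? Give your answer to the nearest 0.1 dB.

2.2 dB

Uncorrelated sources add in intensity (power), not in dB.
L_total = 10·log₁₀(10^(60.1/10) + 10^(58.4/10) + 10^(64.1/10)) = 66.32 dB SPL.
Excess over the loudest (64.1 dB): 66.32 − 64.1 = 2.2 dB.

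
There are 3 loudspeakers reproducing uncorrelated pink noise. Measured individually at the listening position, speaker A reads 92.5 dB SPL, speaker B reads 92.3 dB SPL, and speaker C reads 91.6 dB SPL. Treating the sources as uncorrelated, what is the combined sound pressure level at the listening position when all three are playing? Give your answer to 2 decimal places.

96.92 dB SPL

Incoherent sources sum as intensities:
L_total = 10·log₁₀(10^(92.5/10) + 10^(92.3/10) + 10^(91.6/10)) = 10·log₁₀(4922000000) = 96.92 dB SPL.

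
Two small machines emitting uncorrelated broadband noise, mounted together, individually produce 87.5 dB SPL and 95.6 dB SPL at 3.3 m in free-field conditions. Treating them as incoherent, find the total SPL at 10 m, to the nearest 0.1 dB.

Combined at 3.3 m: 10·log₁₀(10^(87.5/10)+10^(95.6/10)) = 96.23 dB SPL.
Then apply −20·log₁₀(10/3.3) = -9.63 dB → 86.6 dB SPL.

86.6 dB SPL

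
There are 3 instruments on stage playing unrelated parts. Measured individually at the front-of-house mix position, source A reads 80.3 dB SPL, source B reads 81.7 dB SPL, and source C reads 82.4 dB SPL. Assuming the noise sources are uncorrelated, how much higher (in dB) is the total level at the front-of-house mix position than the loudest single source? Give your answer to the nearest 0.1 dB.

3.9 dB

Add the sources as powers (linear), then convert back to dB:
L_total = 10·log₁₀(10^(80.3/10) + 10^(81.7/10) + 10^(82.4/10)) = 86.32 dB SPL.
Excess over the loudest (82.4 dB): 86.32 − 82.4 = 3.9 dB.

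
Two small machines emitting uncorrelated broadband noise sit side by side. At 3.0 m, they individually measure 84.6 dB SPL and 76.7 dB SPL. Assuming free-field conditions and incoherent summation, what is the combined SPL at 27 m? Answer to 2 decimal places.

66.17 dB SPL

Combined at 3.0 m: 10·log₁₀(10^(84.6/10)+10^(76.7/10)) = 85.253 dB SPL.
Then apply −20·log₁₀(27/3.0) = -19.085 dB → 66.17 dB SPL.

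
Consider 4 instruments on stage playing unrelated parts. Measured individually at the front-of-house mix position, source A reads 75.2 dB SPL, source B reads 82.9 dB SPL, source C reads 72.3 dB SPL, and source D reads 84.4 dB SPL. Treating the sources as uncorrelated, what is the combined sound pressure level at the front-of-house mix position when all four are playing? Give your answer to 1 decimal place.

Uncorrelated sources add in intensity (power), not in dB.
L_total = 10·log₁₀(10^(75.2/10) + 10^(82.9/10) + 10^(72.3/10) + 10^(84.4/10)) = 10·log₁₀(520500000) = 87.2 dB SPL.

87.2 dB SPL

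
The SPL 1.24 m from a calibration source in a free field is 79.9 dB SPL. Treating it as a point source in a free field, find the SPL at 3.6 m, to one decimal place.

Inverse-square spreading gives ΔL = −20·log₁₀(d₂/d₁).
ΔL = −20·log₁₀(3.6/1.24) = -9.26 dB, so L₂ = 79.9 + (-9.26) = 70.6 dB SPL.

70.6 dB SPL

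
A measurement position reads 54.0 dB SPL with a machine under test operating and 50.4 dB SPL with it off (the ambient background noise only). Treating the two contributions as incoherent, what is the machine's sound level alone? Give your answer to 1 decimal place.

51.5 dB SPL

Subtract intensities: L_src = 10·log₁₀(10^(L_total/10) − 10^(L_bg/10)).
L_src = 10·log₁₀(10^(54.0/10) − 10^(50.4/10)) = 10·log₁₀(141500) = 51.5 dB SPL.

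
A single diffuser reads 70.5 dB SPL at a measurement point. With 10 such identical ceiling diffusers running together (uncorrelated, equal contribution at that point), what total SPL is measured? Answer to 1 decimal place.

10 equal incoherent sources raise the level by 10·log₁₀(10) = 10.00 dB.
L_total = 70.5 + 10.00 = 80.5 dB SPL.

80.5 dB SPL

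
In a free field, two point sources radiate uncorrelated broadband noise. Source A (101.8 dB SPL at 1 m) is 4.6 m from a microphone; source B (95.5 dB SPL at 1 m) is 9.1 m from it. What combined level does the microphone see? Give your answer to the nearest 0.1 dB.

At the listener: L_A = 101.8 − 20·log₁₀(4.6) = 88.54 dB; L_B = 95.5 − 20·log₁₀(9.1) = 76.32 dB.
Combined: 10·log₁₀(10^(88.54/10)+10^(76.32/10)) = 88.8 dB SPL.

88.8 dB SPL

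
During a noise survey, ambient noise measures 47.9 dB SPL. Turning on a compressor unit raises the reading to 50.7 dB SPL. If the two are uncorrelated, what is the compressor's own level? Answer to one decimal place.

Background correction is a power subtraction:
L_src = 10·log₁₀(10^(50.7/10) − 10^(47.9/10)) = 10·log₁₀(55830) = 47.5 dB SPL.

47.5 dB SPL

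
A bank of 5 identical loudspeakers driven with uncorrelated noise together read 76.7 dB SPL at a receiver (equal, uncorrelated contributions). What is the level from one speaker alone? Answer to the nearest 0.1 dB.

69.7 dB SPL

5 equal incoherent sources add 10·log₁₀(5) = 6.99 dB over one source.
L_one = 76.7 − 6.99 = 69.7 dB SPL.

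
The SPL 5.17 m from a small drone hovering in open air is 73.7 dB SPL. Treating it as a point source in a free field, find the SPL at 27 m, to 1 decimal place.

59.3 dB SPL

For a point source in a free field, ΔL = −20·log₁₀(d₂/d₁).
ΔL = −20·log₁₀(27/5.17) = -14.36 dB, so L₂ = 73.7 + (-14.36) = 59.3 dB SPL.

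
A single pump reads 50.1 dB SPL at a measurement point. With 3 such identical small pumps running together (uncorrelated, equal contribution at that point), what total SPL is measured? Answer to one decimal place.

3 equal incoherent sources raise the level by 10·log₁₀(3) = 4.77 dB.
L_total = 50.1 + 4.77 = 54.9 dB SPL.

54.9 dB SPL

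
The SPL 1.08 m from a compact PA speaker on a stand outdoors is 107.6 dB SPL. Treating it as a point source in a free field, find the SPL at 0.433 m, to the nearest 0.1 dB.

For a point source in a free field, ΔL = −20·log₁₀(d₂/d₁).
ΔL = −20·log₁₀(0.433/1.08) = 7.94 dB, so L₂ = 107.6 + (7.94) = 115.5 dB SPL.

115.5 dB SPL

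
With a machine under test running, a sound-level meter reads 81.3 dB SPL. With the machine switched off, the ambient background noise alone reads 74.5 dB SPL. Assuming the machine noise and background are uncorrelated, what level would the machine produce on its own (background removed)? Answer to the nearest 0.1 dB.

Remove the background by subtracting linear intensities:
L_src = 10·log₁₀(10^(81.3/10) − 10^(74.5/10)) = 10·log₁₀(106700000) = 80.3 dB SPL.

80.3 dB SPL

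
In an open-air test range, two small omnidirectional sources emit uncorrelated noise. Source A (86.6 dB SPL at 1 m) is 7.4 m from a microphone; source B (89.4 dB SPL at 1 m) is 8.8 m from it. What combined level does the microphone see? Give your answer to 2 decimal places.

72.92 dB SPL

At the listener: L_A = 86.6 − 20·log₁₀(7.4) = 69.215 dB; L_B = 89.4 − 20·log₁₀(8.8) = 70.510 dB.
Combined: 10·log₁₀(10^(69.215/10)+10^(70.510/10)) = 72.92 dB SPL.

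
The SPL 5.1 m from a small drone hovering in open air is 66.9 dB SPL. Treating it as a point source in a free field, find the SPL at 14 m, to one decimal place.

Inverse-square spreading gives ΔL = −20·log₁₀(d₂/d₁).
ΔL = −20·log₁₀(14/5.1) = -8.77 dB, so L₂ = 66.9 + (-8.77) = 58.1 dB SPL.

58.1 dB SPL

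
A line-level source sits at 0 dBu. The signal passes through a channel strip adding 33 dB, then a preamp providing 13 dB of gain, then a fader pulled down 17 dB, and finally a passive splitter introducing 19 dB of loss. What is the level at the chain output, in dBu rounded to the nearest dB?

In dB, series stages simply add:
0 + 33 + 13 − 17 − 19 = +10 dBu.

+10 dBu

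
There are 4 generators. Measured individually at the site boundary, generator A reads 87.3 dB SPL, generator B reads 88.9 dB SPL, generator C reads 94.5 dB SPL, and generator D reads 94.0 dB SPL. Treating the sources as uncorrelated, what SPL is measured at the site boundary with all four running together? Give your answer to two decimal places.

Incoherent sources sum as intensities:
L_total = 10·log₁₀(10^(87.3/10) + 10^(88.9/10) + 10^(94.5/10) + 10^(94.0/10)) = 10·log₁₀(6644000000) = 98.22 dB SPL.

98.22 dB SPL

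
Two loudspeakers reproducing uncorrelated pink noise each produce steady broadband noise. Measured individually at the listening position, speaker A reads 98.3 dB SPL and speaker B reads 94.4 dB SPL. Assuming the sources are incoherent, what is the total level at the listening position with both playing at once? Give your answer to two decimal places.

Incoherent sources sum as intensities:
L_total = 10·log₁₀(10^(98.3/10) + 10^(94.4/10)) = 10·log₁₀(9515000000) = 99.78 dB SPL.

99.78 dB SPL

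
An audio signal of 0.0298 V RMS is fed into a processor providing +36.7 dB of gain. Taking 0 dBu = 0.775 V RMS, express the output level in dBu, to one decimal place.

+8.4 dBu

Input level: 20·log₁₀(0.0298/0.775) = -28.30 dBu.
Output: -28.30 + 36.7 = +8.4 dBu.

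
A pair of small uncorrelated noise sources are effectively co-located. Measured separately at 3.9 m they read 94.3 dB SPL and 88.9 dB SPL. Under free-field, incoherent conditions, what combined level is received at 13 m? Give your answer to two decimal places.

Combined at 3.9 m: 10·log₁₀(10^(94.3/10)+10^(88.9/10)) = 95.401 dB SPL.
Then apply −20·log₁₀(13/3.9) = -10.458 dB → 84.94 dB SPL.

84.94 dB SPL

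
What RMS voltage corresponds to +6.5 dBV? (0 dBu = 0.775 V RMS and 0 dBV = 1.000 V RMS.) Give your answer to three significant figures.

2.11 V

V = 1.000 V × 10^(+6.5/20).
= 1.000 × 2.113 = 2.11 V.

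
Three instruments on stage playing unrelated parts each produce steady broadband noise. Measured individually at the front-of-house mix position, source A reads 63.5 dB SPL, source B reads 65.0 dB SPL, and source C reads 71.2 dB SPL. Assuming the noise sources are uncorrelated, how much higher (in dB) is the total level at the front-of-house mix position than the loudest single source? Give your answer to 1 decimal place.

Add the sources as powers (linear), then convert back to dB:
L_total = 10·log₁₀(10^(63.5/10) + 10^(65.0/10) + 10^(71.2/10)) = 72.69 dB SPL.
Excess over the loudest (71.2 dB): 72.69 − 71.2 = 1.5 dB.

1.5 dB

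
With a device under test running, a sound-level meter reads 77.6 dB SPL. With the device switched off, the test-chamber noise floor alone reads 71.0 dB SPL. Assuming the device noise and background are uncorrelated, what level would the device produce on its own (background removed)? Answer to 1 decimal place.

Subtract intensities: L_src = 10·log₁₀(10^(L_total/10) − 10^(L_bg/10)).
L_src = 10·log₁₀(10^(77.6/10) − 10^(71.0/10)) = 10·log₁₀(44950000) = 76.5 dB SPL.

76.5 dB SPL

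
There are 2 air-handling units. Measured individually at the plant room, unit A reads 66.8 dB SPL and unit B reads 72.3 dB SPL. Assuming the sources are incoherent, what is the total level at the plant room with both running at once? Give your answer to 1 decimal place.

73.4 dB SPL

Uncorrelated sources add in intensity (power), not in dB.
L_total = 10·log₁₀(10^(66.8/10) + 10^(72.3/10)) = 10·log₁₀(21770000) = 73.4 dB SPL.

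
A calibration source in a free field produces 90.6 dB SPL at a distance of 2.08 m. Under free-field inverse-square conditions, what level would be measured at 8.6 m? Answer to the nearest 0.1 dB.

Inverse-square spreading gives ΔL = −20·log₁₀(d₂/d₁).
ΔL = −20·log₁₀(8.6/2.08) = -12.33 dB, so L₂ = 90.6 + (-12.33) = 78.3 dB SPL.

78.3 dB SPL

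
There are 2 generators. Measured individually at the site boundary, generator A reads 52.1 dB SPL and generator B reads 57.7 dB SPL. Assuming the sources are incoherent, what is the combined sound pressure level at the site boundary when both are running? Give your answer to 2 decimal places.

58.76 dB SPL

Incoherent sources sum as intensities:
L_total = 10·log₁₀(10^(52.1/10) + 10^(57.7/10)) = 10·log₁₀(751000) = 58.76 dB SPL.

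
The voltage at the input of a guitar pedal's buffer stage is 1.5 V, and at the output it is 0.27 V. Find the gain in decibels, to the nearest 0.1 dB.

-14.9 dB

For a voltage ratio, dB = 20·log₁₀(V₂/V₁).
20·log₁₀(0.27/1.5) = 20·log₁₀(0.1800) = -14.9 dB.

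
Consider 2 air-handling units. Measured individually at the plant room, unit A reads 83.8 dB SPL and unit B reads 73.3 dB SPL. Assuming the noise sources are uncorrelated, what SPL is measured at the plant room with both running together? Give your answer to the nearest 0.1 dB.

84.2 dB SPL

Uncorrelated sources add in intensity (power), not in dB.
L_total = 10·log₁₀(10^(83.8/10) + 10^(73.3/10)) = 10·log₁₀(261300000) = 84.2 dB SPL.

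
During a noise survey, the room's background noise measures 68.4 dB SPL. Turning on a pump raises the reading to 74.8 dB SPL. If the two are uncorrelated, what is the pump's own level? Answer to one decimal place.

Remove the background by subtracting linear intensities:
L_src = 10·log₁₀(10^(74.8/10) − 10^(68.4/10)) = 10·log₁₀(23280000) = 73.7 dB SPL.

73.7 dB SPL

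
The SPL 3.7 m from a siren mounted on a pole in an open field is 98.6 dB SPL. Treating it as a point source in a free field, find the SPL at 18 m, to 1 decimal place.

Free-field point source: level drops by 20·log₁₀ of the distance ratio.
ΔL = −20·log₁₀(18/3.7) = -13.74 dB, so L₂ = 98.6 + (-13.74) = 84.9 dB SPL.

84.9 dB SPL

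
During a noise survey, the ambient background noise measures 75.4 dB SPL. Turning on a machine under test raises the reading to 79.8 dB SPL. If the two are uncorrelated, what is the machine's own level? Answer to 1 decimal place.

77.8 dB SPL

Remove the background by subtracting linear intensities:
L_src = 10·log₁₀(10^(79.8/10) − 10^(75.4/10)) = 10·log₁₀(60830000) = 77.8 dB SPL.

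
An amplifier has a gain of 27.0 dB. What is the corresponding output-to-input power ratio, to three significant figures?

Power ratio = 10^(dB/10).
10^(27.0/10) = 10^(2.700) = 501.

501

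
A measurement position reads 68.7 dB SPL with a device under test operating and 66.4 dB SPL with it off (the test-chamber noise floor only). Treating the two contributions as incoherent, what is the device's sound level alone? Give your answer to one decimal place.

64.8 dB SPL

Background correction is a power subtraction:
L_src = 10·log₁₀(10^(68.7/10) − 10^(66.4/10)) = 10·log₁₀(3048000) = 64.8 dB SPL.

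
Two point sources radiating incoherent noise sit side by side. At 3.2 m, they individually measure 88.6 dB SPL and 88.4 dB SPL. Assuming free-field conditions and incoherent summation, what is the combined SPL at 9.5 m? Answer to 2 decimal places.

82.06 dB SPL

Combined at 3.2 m: 10·log₁₀(10^(88.6/10)+10^(88.4/10)) = 91.511 dB SPL.
Then apply −20·log₁₀(9.5/3.2) = -9.451 dB → 82.06 dB SPL.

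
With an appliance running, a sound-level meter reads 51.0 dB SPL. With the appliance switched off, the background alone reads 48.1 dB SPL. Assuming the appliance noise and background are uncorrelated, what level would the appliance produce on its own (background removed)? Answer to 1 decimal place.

47.9 dB SPL

Subtract intensities: L_src = 10·log₁₀(10^(L_total/10) − 10^(L_bg/10)).
L_src = 10·log₁₀(10^(51.0/10) − 10^(48.1/10)) = 10·log₁₀(61330) = 47.9 dB SPL.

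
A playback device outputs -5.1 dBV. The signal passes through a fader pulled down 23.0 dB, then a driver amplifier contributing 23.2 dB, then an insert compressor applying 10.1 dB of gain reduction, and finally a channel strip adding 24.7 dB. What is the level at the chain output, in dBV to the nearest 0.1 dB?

+9.7 dBV

Gain stages sum in dB:
-5.1 − 23.0 + 23.2 − 10.1 + 24.7 = +9.7 dBV.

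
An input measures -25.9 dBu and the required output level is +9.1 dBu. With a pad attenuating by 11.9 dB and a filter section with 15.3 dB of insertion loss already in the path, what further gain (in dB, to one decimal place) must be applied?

62.2 dB

The required make-up gain is the shortfall in the dB sum.
G = +9.1 − (-25.9) + 11.9 + 15.3 = 62.2 dB.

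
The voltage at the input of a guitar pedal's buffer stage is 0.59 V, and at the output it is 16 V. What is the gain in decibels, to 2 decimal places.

28.67 dB

Voltage is an amplitude quantity, so gain = 20·log₁₀(V_out/V_in).
20·log₁₀(16/0.59) = 20·log₁₀(27.12) = 28.67 dB.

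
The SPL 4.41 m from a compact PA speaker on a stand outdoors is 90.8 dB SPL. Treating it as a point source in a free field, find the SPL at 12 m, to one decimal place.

Inverse-square spreading gives ΔL = −20·log₁₀(d₂/d₁).
ΔL = −20·log₁₀(12/4.41) = -8.69 dB, so L₂ = 90.8 + (-8.69) = 82.1 dB SPL.

82.1 dB SPL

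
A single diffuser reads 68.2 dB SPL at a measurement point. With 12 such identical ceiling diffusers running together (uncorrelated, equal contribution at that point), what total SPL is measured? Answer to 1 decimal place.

12 equal incoherent sources raise the level by 10·log₁₀(12) = 10.79 dB.
L_total = 68.2 + 10.79 = 79.0 dB SPL.

79.0 dB SPL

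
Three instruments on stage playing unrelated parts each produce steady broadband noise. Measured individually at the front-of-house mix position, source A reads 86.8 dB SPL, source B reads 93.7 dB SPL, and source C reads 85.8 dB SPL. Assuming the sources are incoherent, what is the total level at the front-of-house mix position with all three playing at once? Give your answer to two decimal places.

Incoherent sources sum as intensities:
L_total = 10·log₁₀(10^(86.8/10) + 10^(93.7/10) + 10^(85.8/10)) = 10·log₁₀(3203000000) = 95.06 dB SPL.

95.06 dB SPL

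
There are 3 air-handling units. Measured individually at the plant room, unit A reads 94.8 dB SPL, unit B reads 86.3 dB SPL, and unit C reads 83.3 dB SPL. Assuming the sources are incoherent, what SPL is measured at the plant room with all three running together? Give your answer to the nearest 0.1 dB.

95.6 dB SPL

Incoherent sources sum as intensities:
L_total = 10·log₁₀(10^(94.8/10) + 10^(86.3/10) + 10^(83.3/10)) = 10·log₁₀(3660000000) = 95.6 dB SPL.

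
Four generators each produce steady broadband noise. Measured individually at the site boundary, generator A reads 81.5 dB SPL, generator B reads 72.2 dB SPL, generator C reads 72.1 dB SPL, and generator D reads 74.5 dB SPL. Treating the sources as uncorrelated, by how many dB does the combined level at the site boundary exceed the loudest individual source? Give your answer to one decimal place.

1.6 dB

Add the sources as powers (linear), then convert back to dB:
L_total = 10·log₁₀(10^(81.5/10) + 10^(72.2/10) + 10^(72.1/10) + 10^(74.5/10)) = 83.06 dB SPL.
Excess over the loudest (81.5 dB): 83.06 − 81.5 = 1.6 dB.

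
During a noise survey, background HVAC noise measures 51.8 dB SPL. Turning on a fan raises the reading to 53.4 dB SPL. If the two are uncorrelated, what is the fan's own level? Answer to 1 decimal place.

48.3 dB SPL

Background correction is a power subtraction:
L_src = 10·log₁₀(10^(53.4/10) − 10^(51.8/10)) = 10·log₁₀(67420) = 48.3 dB SPL.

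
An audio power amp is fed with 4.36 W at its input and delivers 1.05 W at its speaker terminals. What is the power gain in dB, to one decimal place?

Power ratio → dB uses the 10·log₁₀ form:
10·log₁₀(1.05/4.36) = 10·log₁₀(0.2408) = -6.2 dB.

-6.2 dB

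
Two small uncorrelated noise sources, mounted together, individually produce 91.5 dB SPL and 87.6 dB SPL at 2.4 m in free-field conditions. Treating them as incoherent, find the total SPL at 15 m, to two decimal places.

77.07 dB SPL

Combined at 2.4 m: 10·log₁₀(10^(91.5/10)+10^(87.6/10)) = 92.984 dB SPL.
Then apply −20·log₁₀(15/2.4) = -15.918 dB → 77.07 dB SPL.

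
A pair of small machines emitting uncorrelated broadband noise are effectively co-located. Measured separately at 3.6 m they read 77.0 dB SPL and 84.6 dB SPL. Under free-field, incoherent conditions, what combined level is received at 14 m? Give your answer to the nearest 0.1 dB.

Combined at 3.6 m: 10·log₁₀(10^(77.0/10)+10^(84.6/10)) = 85.30 dB SPL.
Then apply −20·log₁₀(14/3.6) = -11.80 dB → 73.5 dB SPL.

73.5 dB SPL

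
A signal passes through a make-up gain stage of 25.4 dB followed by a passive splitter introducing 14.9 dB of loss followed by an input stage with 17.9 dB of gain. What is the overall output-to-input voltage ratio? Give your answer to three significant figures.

Net gain = 25.4 + (−14.9) + 17.9 = 28.4 dB.
Voltage ratio = 10^(28.4/20) = 26.3.

26.3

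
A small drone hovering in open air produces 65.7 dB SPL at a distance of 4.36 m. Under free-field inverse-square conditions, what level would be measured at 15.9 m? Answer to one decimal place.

54.5 dB SPL

For a point source in a free field, ΔL = −20·log₁₀(d₂/d₁).
ΔL = −20·log₁₀(15.9/4.36) = -11.24 dB, so L₂ = 65.7 + (-11.24) = 54.5 dB SPL.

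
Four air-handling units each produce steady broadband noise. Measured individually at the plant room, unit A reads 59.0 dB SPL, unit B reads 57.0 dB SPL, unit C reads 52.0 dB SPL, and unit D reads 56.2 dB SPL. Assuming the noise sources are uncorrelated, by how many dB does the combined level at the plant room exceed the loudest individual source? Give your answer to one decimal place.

3.7 dB

Incoherent sources sum as intensities:
L_total = 10·log₁₀(10^(59.0/10) + 10^(57.0/10) + 10^(52.0/10) + 10^(56.2/10)) = 62.72 dB SPL.
Excess over the loudest (59.0 dB): 62.72 − 59.0 = 3.7 dB.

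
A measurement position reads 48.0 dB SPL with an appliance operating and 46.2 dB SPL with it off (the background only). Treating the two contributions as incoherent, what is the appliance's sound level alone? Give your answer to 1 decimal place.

Background correction is a power subtraction:
L_src = 10·log₁₀(10^(48.0/10) − 10^(46.2/10)) = 10·log₁₀(21410) = 43.3 dB SPL.

43.3 dB SPL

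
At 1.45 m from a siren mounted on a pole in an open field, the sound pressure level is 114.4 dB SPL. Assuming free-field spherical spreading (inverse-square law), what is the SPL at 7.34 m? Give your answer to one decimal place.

Free-field point source: level drops by 20·log₁₀ of the distance ratio.
ΔL = −20·log₁₀(7.34/1.45) = -14.09 dB, so L₂ = 114.4 + (-14.09) = 100.3 dB SPL.

100.3 dB SPL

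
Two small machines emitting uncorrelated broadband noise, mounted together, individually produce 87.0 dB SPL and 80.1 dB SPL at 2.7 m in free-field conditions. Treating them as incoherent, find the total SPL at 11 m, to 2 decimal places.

75.61 dB SPL

Combined at 2.7 m: 10·log₁₀(10^(87.0/10)+10^(80.1/10)) = 87.807 dB SPL.
Then apply −20·log₁₀(11/2.7) = -12.201 dB → 75.61 dB SPL.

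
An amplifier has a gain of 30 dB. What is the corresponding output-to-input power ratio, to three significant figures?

1000

Power ratio = 10^(dB/10).
10^(30/10) = 10^(3.000) = 1000.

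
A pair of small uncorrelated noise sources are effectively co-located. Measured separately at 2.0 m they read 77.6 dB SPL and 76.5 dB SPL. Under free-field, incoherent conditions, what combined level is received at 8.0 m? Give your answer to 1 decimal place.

68.1 dB SPL

Combined at 2.0 m: 10·log₁₀(10^(77.6/10)+10^(76.5/10)) = 80.10 dB SPL.
Then apply −20·log₁₀(8.0/2.0) = -12.04 dB → 68.1 dB SPL.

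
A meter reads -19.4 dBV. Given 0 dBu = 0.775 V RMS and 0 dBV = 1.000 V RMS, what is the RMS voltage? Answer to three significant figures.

V = 1.000 V × 10^(-19.4/20).
= 1.000 × 0.1072 = 0.107 V.

0.107 V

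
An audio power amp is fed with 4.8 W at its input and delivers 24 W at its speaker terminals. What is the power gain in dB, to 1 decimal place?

7.0 dB

Power ratio → dB uses the 10·log₁₀ form:
10·log₁₀(24/4.8) = 10·log₁₀(5.000) = 7.0 dB.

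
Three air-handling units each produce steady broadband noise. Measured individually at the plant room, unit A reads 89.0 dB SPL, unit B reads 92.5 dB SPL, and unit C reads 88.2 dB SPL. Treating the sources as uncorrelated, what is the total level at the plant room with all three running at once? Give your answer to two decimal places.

Incoherent sources sum as intensities:
L_total = 10·log₁₀(10^(89.0/10) + 10^(92.5/10) + 10^(88.2/10)) = 10·log₁₀(3233000000) = 95.10 dB SPL.

95.10 dB SPL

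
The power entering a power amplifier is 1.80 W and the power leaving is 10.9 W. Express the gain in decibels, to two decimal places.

7.82 dB

For a power ratio, dB = 10·log₁₀(P₂/P₁).
10·log₁₀(10.9/1.80) = 10·log₁₀(6.056) = 7.82 dB.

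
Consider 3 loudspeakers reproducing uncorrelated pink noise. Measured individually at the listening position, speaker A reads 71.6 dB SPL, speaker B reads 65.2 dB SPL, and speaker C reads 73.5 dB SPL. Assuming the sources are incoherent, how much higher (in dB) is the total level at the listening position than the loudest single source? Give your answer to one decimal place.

2.5 dB

Add the sources as powers (linear), then convert back to dB:
L_total = 10·log₁₀(10^(71.6/10) + 10^(65.2/10) + 10^(73.5/10)) = 76.04 dB SPL.
Excess over the loudest (73.5 dB): 76.04 − 73.5 = 2.5 dB.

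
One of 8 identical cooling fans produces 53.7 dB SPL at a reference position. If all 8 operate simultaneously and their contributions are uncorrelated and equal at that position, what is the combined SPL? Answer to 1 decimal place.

62.7 dB SPL

8 equal incoherent sources raise the level by 10·log₁₀(8) = 9.03 dB.
L_total = 53.7 + 9.03 = 62.7 dB SPL.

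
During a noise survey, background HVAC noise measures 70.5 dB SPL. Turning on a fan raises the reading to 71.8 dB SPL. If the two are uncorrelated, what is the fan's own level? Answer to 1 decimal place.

Subtract intensities: L_src = 10·log₁₀(10^(L_total/10) − 10^(L_bg/10)).
L_src = 10·log₁₀(10^(71.8/10) − 10^(70.5/10)) = 10·log₁₀(3915000) = 65.9 dB SPL.

65.9 dB SPL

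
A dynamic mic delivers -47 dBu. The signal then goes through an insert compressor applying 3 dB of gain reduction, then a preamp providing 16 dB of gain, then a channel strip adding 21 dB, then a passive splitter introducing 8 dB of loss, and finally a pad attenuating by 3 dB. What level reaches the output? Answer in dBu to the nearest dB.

Gain stages sum in dB:
-47 − 3 + 16 + 21 − 8 − 3 = -24 dBu.

-24 dBu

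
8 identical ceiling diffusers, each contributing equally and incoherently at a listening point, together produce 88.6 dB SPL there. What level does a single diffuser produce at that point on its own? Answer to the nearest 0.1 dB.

8 equal incoherent sources add 10·log₁₀(8) = 9.03 dB over one source.
L_one = 88.6 − 9.03 = 79.6 dB SPL.

79.6 dB SPL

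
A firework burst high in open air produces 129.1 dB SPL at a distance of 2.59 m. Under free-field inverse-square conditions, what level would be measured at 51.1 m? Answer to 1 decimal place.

103.2 dB SPL

For a point source in a free field, ΔL = −20·log₁₀(d₂/d₁).
ΔL = −20·log₁₀(51.1/2.59) = -25.90 dB, so L₂ = 129.1 + (-25.90) = 103.2 dB SPL.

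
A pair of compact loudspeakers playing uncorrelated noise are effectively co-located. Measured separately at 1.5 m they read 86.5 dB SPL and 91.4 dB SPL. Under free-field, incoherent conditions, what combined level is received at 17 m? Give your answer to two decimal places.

71.53 dB SPL

Combined at 1.5 m: 10·log₁₀(10^(86.5/10)+10^(91.4/10)) = 92.618 dB SPL.
Then apply −20·log₁₀(17/1.5) = -21.087 dB → 71.53 dB SPL.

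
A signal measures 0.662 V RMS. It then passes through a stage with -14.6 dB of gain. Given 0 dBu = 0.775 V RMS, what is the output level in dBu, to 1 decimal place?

-16.0 dBu

Input level: 20·log₁₀(0.662/0.775) = -1.37 dBu.
Output: -1.37 − 14.6 = -16.0 dBu.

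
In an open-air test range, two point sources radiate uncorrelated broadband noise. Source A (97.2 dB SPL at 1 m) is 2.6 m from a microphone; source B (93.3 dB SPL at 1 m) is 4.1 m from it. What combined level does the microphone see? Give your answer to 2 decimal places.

At the listener: L_A = 97.2 − 20·log₁₀(2.6) = 88.901 dB; L_B = 93.3 − 20·log₁₀(4.1) = 81.044 dB.
Combined: 10·log₁₀(10^(88.901/10)+10^(81.044/10)) = 89.56 dB SPL.

89.56 dB SPL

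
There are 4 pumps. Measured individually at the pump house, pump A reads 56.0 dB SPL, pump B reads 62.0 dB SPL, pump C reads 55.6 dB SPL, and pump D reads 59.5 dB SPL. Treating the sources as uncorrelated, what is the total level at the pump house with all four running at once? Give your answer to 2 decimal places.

65.10 dB SPL

Uncorrelated sources add in intensity (power), not in dB.
L_total = 10·log₁₀(10^(56.0/10) + 10^(62.0/10) + 10^(55.6/10) + 10^(59.5/10)) = 10·log₁₀(3237000) = 65.10 dB SPL.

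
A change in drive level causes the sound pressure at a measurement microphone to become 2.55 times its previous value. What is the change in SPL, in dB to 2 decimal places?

Sound pressure is an amplitude quantity: ΔL = 20·log₁₀(p₂/p₁).
20·log₁₀(2.55) = 8.13 dB.

8.13 dB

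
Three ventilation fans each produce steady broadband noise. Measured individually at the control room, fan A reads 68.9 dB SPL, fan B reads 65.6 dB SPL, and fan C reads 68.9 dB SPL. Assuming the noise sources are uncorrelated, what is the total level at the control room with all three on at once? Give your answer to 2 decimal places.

Add the sources as powers (linear), then convert back to dB:
L_total = 10·log₁₀(10^(68.9/10) + 10^(65.6/10) + 10^(68.9/10)) = 10·log₁₀(19160000) = 72.82 dB SPL.

72.82 dB SPL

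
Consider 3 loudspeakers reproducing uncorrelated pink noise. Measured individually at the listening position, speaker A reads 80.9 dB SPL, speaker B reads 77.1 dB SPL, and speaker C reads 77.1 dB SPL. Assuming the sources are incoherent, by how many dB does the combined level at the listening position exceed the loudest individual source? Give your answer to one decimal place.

Incoherent sources sum as intensities:
L_total = 10·log₁₀(10^(80.9/10) + 10^(77.1/10) + 10^(77.1/10)) = 83.53 dB SPL.
Excess over the loudest (80.9 dB): 83.53 − 80.9 = 2.6 dB.

2.6 dB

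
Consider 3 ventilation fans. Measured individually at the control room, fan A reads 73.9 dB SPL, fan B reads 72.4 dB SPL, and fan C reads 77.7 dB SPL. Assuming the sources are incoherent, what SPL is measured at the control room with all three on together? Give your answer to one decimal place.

80.0 dB SPL

Add the sources as powers (linear), then convert back to dB:
L_total = 10·log₁₀(10^(73.9/10) + 10^(72.4/10) + 10^(77.7/10)) = 10·log₁₀(100800000) = 80.0 dB SPL.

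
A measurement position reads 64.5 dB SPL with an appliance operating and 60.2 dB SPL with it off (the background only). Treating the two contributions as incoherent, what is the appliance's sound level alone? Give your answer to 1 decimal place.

62.5 dB SPL

Subtract intensities: L_src = 10·log₁₀(10^(L_total/10) − 10^(L_bg/10)).
L_src = 10·log₁₀(10^(64.5/10) − 10^(60.2/10)) = 10·log₁₀(1771000) = 62.5 dB SPL.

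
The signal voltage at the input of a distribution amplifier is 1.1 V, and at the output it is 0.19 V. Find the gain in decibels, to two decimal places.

-15.25 dB

Voltage ratio → dB uses the 20·log₁₀ form:
20·log₁₀(0.19/1.1) = 20·log₁₀(0.1727) = -15.25 dB.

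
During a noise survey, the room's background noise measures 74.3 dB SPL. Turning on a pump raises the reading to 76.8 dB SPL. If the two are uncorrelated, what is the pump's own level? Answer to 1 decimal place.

Subtract intensities: L_src = 10·log₁₀(10^(L_total/10) − 10^(L_bg/10)).
L_src = 10·log₁₀(10^(76.8/10) − 10^(74.3/10)) = 10·log₁₀(20950000) = 73.2 dB SPL.

73.2 dB SPL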